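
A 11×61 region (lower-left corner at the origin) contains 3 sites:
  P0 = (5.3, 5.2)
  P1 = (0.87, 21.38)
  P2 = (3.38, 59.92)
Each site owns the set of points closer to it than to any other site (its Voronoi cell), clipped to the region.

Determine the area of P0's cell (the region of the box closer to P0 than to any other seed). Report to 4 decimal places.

1. box [0,11]×[0,61]: [(0, 0) (11, 0) (11, 61) (0, 61)]
2. ⊥bis P0·P1 via (3.085,13.29): [(0, 12.4453) (0, 0) (11, 0) (11, 15.4571)]  |A|=153.4634
3. ⊥bis P0·P2 via (4.34,32.56): [(0, 12.4453) (0, 0) (11, 0) (11, 15.4571)]  |A|=153.4634
4. canonical 4-gon: [(0, 12.4453) (0, 0) (11, 0) (11, 15.4571)]
5. shoelace: 153.4634

Area of P0's cell: 153.4634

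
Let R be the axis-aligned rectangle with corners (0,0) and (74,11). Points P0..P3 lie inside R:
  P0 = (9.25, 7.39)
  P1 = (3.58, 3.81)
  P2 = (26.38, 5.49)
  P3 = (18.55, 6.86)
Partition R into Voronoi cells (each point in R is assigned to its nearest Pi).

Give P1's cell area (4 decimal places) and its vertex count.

1. box [0,74]×[0,11]: [(0, 0) (74, 0) (74, 11) (0, 11)]
2. ⊥bis P1·P0 via (6.415,5.6): [(0, 0) (9.9508, 0) (3.0055, 11) (0, 11)]  |A|=71.2595
3. ⊥bis P1·P2 via (14.98,4.65): [(0, 0) (9.9508, 0) (3.0055, 11) (0, 11)]  |A|=71.2595
4. ⊥bis P1·P3 via (11.065,5.335): [(0, 0) (9.9508, 0) (3.0055, 11) (0, 11)]  |A|=71.2595
5. canonical 4-gon: [(0, 0) (9.9508, 0) (3.0055, 11) (0, 11)]
6. shoelace: 71.2595

Area of P1's cell: 71.2595 (4 vertices)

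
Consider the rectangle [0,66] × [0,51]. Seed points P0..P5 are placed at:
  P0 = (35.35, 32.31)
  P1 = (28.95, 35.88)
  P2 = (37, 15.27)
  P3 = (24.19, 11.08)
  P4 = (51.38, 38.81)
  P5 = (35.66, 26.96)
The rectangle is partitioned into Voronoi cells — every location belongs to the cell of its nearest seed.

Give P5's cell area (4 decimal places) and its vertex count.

1. box [0,66]×[0,51]: [(0, 0) (66, 0) (66, 51) (0, 51)]
2. ⊥bis P5·P0 via (35.505,29.635): [(0, 27.5777) (0, 0) (66, 0) (66, 31.402)]  |A|=1946.3301
3. ⊥bis P5·P1 via (32.305,31.42): [(29.467, 29.2851) (0, 7.1188) (0, 0) (66, 0) (66, 31.402)]  |A|=1644.8992
4. ⊥bis P5·P2 via (36.33,21.115): [(29.467, 29.2851) (15.4196, 18.7181) (66, 24.516) (66, 31.402)]  |A|=352.3029
5. ⊥bis P5·P3 via (29.925,19.02): [(29.467, 29.2851) (22.7297, 24.2171) (28.299, 20.1944) (66, 24.516) (66, 31.402)]  |A|=322.2871
6. ⊥bis P5·P4 via (43.52,32.885): [(45.5319, 30.216) (29.467, 29.2851) (22.7297, 24.2171) (28.299, 20.1944) (51.1149, 22.8098)]  |A|=191.9313
7. canonical 5-gon: [(45.5319, 30.216) (29.467, 29.2851) (22.7297, 24.2171) (28.299, 20.1944) (51.1149, 22.8098)]
8. shoelace: 191.9313

Area of P5's cell: 191.9313 (5 vertices)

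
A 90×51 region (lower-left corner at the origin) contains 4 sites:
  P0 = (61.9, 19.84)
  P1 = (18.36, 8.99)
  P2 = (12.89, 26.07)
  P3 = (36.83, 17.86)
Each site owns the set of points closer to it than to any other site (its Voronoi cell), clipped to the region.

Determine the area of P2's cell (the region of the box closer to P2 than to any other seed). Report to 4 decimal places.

1. box [0,90]×[0,51]: [(0, 0) (90, 0) (90, 51) (0, 51)]
2. ⊥bis P2·P0 via (37.395,22.955): [(0, 0) (34.477, 0) (40.96, 51) (0, 51)]  |A|=1923.6441
3. ⊥bis P2·P1 via (15.625,17.53): [(0, 12.526) (37.6, 24.5677) (40.96, 51) (0, 51)]  |A|=1264.6458
4. ⊥bis P2·P3 via (24.86,21.965): [(0, 12.526) (24.2908, 20.3053) (34.8173, 51) (0, 51)]  |A|=1001.6359
5. canonical 4-gon: [(0, 12.526) (24.2908, 20.3053) (34.8173, 51) (0, 51)]
6. shoelace: 1001.6359

Area of P2's cell: 1001.6359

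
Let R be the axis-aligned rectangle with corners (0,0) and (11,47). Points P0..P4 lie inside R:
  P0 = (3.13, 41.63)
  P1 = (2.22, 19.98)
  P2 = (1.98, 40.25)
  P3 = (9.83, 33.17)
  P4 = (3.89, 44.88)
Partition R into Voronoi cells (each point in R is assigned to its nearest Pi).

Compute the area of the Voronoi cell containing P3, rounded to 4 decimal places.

1. box [0,11]×[0,47]: [(0, 0) (11, 0) (11, 47) (0, 47)]
2. ⊥bis P3·P0 via (6.48,37.4): [(0, 32.2681) (0, 0) (11, 0) (11, 40.9797)]  |A|=402.8626
3. ⊥bis P3·P1 via (6.025,26.575): [(0, 32.2681) (0, 30.0511) (11, 23.7047) (11, 40.9797)]  |A|=107.2057
4. ⊥bis P3·P2 via (5.905,36.71): [(6.6456, 37.5312) (0, 30.1628) (0, 30.0511) (11, 23.7047) (11, 40.9797)]  |A|=100.2103
5. ⊥bis P3·P4 via (6.86,39.025): [(6.6456, 37.5312) (0, 30.1628) (0, 30.0511) (11, 23.7047) (11, 40.9797)]  |A|=100.2103
6. canonical 5-gon: [(6.6456, 37.5312) (0, 30.1628) (0, 30.0511) (11, 23.7047) (11, 40.9797)]
7. shoelace: 100.2103

Area of P3's cell: 100.2103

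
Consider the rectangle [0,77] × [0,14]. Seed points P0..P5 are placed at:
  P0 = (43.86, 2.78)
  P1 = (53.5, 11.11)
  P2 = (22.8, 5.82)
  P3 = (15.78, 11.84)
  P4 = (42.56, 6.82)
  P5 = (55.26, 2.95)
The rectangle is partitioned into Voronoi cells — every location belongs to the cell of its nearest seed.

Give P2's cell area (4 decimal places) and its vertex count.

1. box [0,77]×[0,14]: [(0, 0) (77, 0) (77, 14) (0, 14)]
2. ⊥bis P2·P0 via (33.33,4.3): [(0, 0) (32.7093, 0) (34.7302, 14) (0, 14)]  |A|=472.0764
3. ⊥bis P2·P1 via (38.15,8.465): [(0, 0) (32.7093, 0) (34.7302, 14) (0, 14)]  |A|=472.0764
4. ⊥bis P2·P3 via (19.29,8.83): [(11.7178, 0) (32.7093, 0) (34.7302, 14) (23.7235, 14)]  |A|=223.9868
5. ⊥bis P2·P4 via (32.68,6.32): [(11.7178, 0) (32.7093, 0) (32.9244, 1.4903) (32.2913, 14) (23.7235, 14)]  |A|=208.7322
6. ⊥bis P2·P5 via (39.03,4.385): [(11.7178, 0) (32.7093, 0) (32.9244, 1.4903) (32.2913, 14) (23.7235, 14)]  |A|=208.7322
7. canonical 5-gon: [(11.7178, 0) (32.7093, 0) (32.9244, 1.4903) (32.2913, 14) (23.7235, 14)]
8. shoelace: 208.7322

Area of P2's cell: 208.7322 (5 vertices)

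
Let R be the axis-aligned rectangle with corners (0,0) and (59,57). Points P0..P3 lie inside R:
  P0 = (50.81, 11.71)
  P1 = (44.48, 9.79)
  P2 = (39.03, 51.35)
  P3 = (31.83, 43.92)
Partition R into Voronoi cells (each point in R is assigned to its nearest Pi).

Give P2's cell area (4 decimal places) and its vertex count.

Area of P2's cell: 488.0752 (4 vertices)

1. box [0,59]×[0,57]: [(0, 0) (59, 0) (59, 57) (0, 57)]
2. ⊥bis P2·P0 via (44.92,31.53): [(0, 18.1809) (59, 35.7142) (59, 57) (0, 57)]  |A|=1773.0935
3. ⊥bis P2·P1 via (41.755,30.57): [(0, 25.0944) (41.6379, 30.5546) (59, 35.7142) (59, 57) (0, 57)]  |A|=1629.1614
4. ⊥bis P2·P3 via (35.43,47.635): [(50.3762, 33.1514) (59, 35.7142) (59, 57) (25.7658, 57)]  |A|=488.0752
5. canonical 4-gon: [(50.3762, 33.1514) (59, 35.7142) (59, 57) (25.7658, 57)]
6. shoelace: 488.0752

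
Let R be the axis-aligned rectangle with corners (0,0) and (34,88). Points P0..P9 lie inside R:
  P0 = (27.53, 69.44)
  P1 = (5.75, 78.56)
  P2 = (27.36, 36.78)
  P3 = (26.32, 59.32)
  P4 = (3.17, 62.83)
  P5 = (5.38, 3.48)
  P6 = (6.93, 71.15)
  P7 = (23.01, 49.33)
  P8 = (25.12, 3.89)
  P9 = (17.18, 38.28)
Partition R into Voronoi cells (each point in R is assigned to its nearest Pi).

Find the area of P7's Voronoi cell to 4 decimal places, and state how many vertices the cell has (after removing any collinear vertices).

Area of P7's cell: 229.8492 (5 vertices)

1. box [0,34]×[0,88]: [(0, 0) (34, 0) (34, 88) (0, 88)]
2. ⊥bis P7·P0 via (25.27,59.385): [(0, 65.0648) (0, 0) (34, 0) (34, 57.4228)]  |A|=2082.2891
3. ⊥bis P7·P1 via (14.38,63.945): [(11.789, 62.415) (0, 55.4538) (0, 0) (34, 0) (34, 57.4228)]  |A|=2025.637
4. ⊥bis P7·P2 via (25.185,43.055): [(11.789, 62.415) (0, 55.4538) (0, 34.3255) (34, 46.1104) (34, 57.4228)]  |A|=658.226
5. ⊥bis P7·P3 via (24.665,54.325): [(7.6409, 59.9656) (0, 55.4538) (0, 34.3255) (34, 46.1104) (34, 51.232)]  |A|=539.078
6. ⊥bis P7·P4 via (13.09,56.08): [(14.245, 57.7775) (0, 36.8425) (0, 34.3255) (34, 46.1104) (34, 51.232)]  |A|=383.2611
7. ⊥bis P7·P5 via (14.195,26.405): [(14.245, 57.7775) (0, 36.8425) (0, 34.3255) (34, 46.1104) (34, 51.232)]  |A|=383.2611
8. ⊥bis P7·P6 via (14.97,60.24): [(14.245, 57.7775) (0, 36.8425) (0, 34.3255) (34, 46.1104) (34, 51.232)]  |A|=383.2611
9. ⊥bis P7·P8 via (24.065,26.61): [(14.245, 57.7775) (0, 36.8425) (0, 34.3255) (34, 46.1104) (34, 51.232)]  |A|=383.2611
10. ⊥bis P7·P9 via (20.095,43.805): [(14.245, 57.7775) (8.7945, 49.7672) (22.971, 42.2876) (34, 46.1104) (34, 51.232)]  |A|=229.8492
11. canonical 5-gon: [(14.245, 57.7775) (8.7945, 49.7672) (22.971, 42.2876) (34, 46.1104) (34, 51.232)]
12. shoelace: 229.8492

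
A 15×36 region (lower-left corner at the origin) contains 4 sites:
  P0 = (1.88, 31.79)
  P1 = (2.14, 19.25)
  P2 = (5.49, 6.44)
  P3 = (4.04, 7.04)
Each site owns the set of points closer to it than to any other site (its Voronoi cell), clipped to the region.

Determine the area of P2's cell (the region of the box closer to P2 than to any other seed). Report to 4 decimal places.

Area of P2's cell: 147.7426

1. box [0,15]×[0,36]: [(0, 0) (15, 0) (15, 36) (0, 36)]
2. ⊥bis P2·P0 via (3.685,19.115): [(0, 18.5902) (0, 0) (15, 0) (15, 20.7263)]  |A|=294.8742
3. ⊥bis P2·P1 via (3.815,12.845): [(0, 11.8473) (0, 0) (15, 0) (15, 15.77)]  |A|=207.1302
4. ⊥bis P2·P3 via (4.765,6.74): [(7.713, 13.8644) (1.976, 0) (15, 0) (15, 15.77)]  |A|=147.7426
5. canonical 4-gon: [(7.713, 13.8644) (1.976, 0) (15, 0) (15, 15.77)]
6. shoelace: 147.7426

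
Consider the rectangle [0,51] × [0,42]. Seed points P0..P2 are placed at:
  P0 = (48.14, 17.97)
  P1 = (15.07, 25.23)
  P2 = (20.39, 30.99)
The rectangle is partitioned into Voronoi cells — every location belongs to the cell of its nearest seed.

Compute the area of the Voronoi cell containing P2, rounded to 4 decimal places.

Area of P2's cell: 510.2023

1. box [0,51]×[0,42]: [(0, 0) (51, 0) (51, 42) (0, 42)]
2. ⊥bis P2·P0 via (34.265,24.48): [(0, 0) (22.7792, 0) (42.4852, 42) (0, 42)]  |A|=1370.5533
3. ⊥bis P2·P1 via (17.73,28.11): [(30.4542, 16.3578) (42.4852, 42) (2.6912, 42)]  |A|=510.2023
4. canonical 3-gon: [(30.4542, 16.3578) (42.4852, 42) (2.6912, 42)]
5. shoelace: 510.2023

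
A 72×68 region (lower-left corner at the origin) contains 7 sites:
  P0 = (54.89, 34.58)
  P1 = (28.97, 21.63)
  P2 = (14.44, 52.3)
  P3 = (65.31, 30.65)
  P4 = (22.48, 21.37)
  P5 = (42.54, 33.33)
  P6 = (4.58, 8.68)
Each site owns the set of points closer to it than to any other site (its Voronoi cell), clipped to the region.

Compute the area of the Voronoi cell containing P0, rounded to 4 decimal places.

1. box [0,72]×[0,68]: [(0, 0) (72, 0) (72, 68) (0, 68)]
2. ⊥bis P0·P1 via (41.93,28.105): [(55.9717, 0) (72, 0) (72, 68) (21.9979, 68)]  |A|=2245.0353
3. ⊥bis P0·P2 via (34.665,43.44): [(34.4797, 43.0171) (55.9717, 0) (72, 0) (72, 68) (45.424, 68)]  |A|=1952.4083
4. ⊥bis P0·P3 via (60.1,32.615): [(34.4797, 43.0171) (51.3146, 9.3213) (72, 64.1667) (72, 68) (45.424, 68)]  |A|=1214.0484
5. ⊥bis P0·P4 via (38.685,27.975): [(34.4797, 43.0171) (51.3146, 9.3213) (72, 64.1667) (72, 68) (45.424, 68)]  |A|=1214.0484
6. ⊥bis P0·P5 via (48.715,33.955): [(45.2982, 67.7128) (51.1813, 9.5882) (51.3146, 9.3213) (72, 64.1667) (72, 68) (45.424, 68)]  |A|=826.9946
7. ⊥bis P0·P6 via (29.735,21.63): [(45.2982, 67.7128) (51.1813, 9.5882) (51.3146, 9.3213) (72, 64.1667) (72, 68) (45.424, 68)]  |A|=826.9946
8. canonical 6-gon: [(45.2982, 67.7128) (51.1813, 9.5882) (51.3146, 9.3213) (72, 64.1667) (72, 68) (45.424, 68)]
9. shoelace: 826.9946

Area of P0's cell: 826.9946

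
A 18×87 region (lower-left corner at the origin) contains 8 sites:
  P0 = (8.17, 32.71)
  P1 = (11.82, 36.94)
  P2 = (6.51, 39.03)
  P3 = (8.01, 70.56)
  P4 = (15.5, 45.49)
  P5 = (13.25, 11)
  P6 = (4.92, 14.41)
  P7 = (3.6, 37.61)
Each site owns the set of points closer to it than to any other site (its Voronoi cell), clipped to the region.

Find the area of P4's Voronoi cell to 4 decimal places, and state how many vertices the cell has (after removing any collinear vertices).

Area of P4's cell: 197.2980 (4 vertices)

1. box [0,18]×[0,87]: [(0, 0) (18, 0) (18, 87) (0, 87)]
2. ⊥bis P4·P0 via (11.835,39.1): [(0, 45.888) (18, 35.564) (18, 87) (0, 87)]  |A|=832.9316
3. ⊥bis P4·P1 via (13.66,41.215): [(0, 47.0944) (18, 39.347) (18, 87) (0, 87)]  |A|=788.0273
4. ⊥bis P4·P2 via (11.005,42.26): [(0, 57.575) (10.9033, 42.4015) (18, 39.347) (18, 87) (0, 87)]  |A|=730.8905
5. ⊥bis P4·P3 via (11.755,58.025): [(1.8114, 55.0542) (10.9033, 42.4015) (18, 39.347) (18, 59.8908)]  |A|=197.298
6. ⊥bis P4·P5 via (14.375,28.245): [(1.8114, 55.0542) (10.9033, 42.4015) (18, 39.347) (18, 59.8908)]  |A|=197.298
7. ⊥bis P4·P6 via (10.21,29.95): [(1.8114, 55.0542) (10.9033, 42.4015) (18, 39.347) (18, 59.8908)]  |A|=197.298
8. ⊥bis P4·P7 via (9.55,41.55): [(1.8114, 55.0542) (10.9033, 42.4015) (18, 39.347) (18, 59.8908)]  |A|=197.298
9. canonical 4-gon: [(1.8114, 55.0542) (10.9033, 42.4015) (18, 39.347) (18, 59.8908)]
10. shoelace: 197.298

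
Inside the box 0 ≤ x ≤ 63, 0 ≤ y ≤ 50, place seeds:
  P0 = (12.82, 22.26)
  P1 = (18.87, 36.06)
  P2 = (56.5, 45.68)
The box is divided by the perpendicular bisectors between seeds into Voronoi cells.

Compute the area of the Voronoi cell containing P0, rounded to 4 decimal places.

Area of P0's cell: 1237.7175

1. box [0,63]×[0,50]: [(0, 0) (63, 0) (63, 50) (0, 50)]
2. ⊥bis P0·P1 via (15.845,29.16): [(0, 36.1065) (0, 0) (63, 0) (63, 8.487)]  |A|=1404.6957
3. ⊥bis P0·P2 via (34.66,33.97): [(43.8132, 16.8986) (0, 36.1065) (0, 0) (52.8738, 0)]  |A|=1237.7175
4. canonical 4-gon: [(43.8132, 16.8986) (0, 36.1065) (0, 0) (52.8738, 0)]
5. shoelace: 1237.7175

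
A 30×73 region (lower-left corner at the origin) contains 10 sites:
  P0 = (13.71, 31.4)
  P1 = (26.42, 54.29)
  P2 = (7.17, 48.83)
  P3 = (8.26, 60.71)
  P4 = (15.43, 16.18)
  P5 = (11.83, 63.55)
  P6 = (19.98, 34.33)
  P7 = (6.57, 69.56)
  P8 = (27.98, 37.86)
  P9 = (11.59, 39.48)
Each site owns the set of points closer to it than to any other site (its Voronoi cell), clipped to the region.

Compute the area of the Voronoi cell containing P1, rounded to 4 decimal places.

1. box [0,30]×[0,73]: [(0, 0) (30, 0) (30, 73) (0, 73)]
2. ⊥bis P1·P0 via (20.065,42.845): [(0, 53.9864) (30, 37.3284) (30, 73) (0, 73)]  |A|=820.2776
3. ⊥bis P1·P2 via (16.795,51.56): [(19.1177, 43.371) (30, 37.3284) (30, 73) (10.7138, 73)]  |A|=479.8091
4. ⊥bis P1·P3 via (17.34,57.5): [(16.1028, 54.0004) (19.1177, 43.371) (30, 37.3284) (30, 73) (22.8196, 73)]  |A|=364.8066
5. ⊥bis P1·P4 via (20.925,35.235): [(16.1028, 54.0004) (19.1177, 43.371) (30, 37.3284) (30, 73) (22.8196, 73)]  |A|=364.8066
6. ⊥bis P1·P5 via (19.125,58.92): [(16.2288, 54.3567) (16.1028, 54.0004) (19.1177, 43.371) (30, 37.3284) (30, 73) (28.0613, 73)]  |A|=315.9455
7. ⊥bis P1·P6 via (23.2,44.31): [(16.2288, 54.3567) (16.1028, 54.0004) (18.4133, 45.8544) (30, 42.116) (30, 73) (28.0613, 73)]  |A|=276.8251
8. ⊥bis P1·P7 via (16.495,61.925): [(16.2288, 54.3567) (16.1028, 54.0004) (18.4133, 45.8544) (30, 42.116) (30, 73) (28.0613, 73)]  |A|=276.8251
9. ⊥bis P1·P8 via (27.2,46.075): [(16.2288, 54.3567) (16.1028, 54.0004) (18.4133, 45.8544) (19.8829, 45.3803) (30, 46.3409) (30, 73) (28.0613, 73)]  |A|=255.4535
10. ⊥bis P1·P9 via (19.005,46.885): [(16.2288, 54.3567) (16.1028, 54.0004) (17.7703, 48.1213) (20.4536, 45.4344) (30, 46.3409) (30, 73) (28.0613, 73)]  |A|=253.1008
11. canonical 7-gon: [(16.2288, 54.3567) (16.1028, 54.0004) (17.7703, 48.1213) (20.4536, 45.4344) (30, 46.3409) (30, 73) (28.0613, 73)]
12. shoelace: 253.1008

Area of P1's cell: 253.1008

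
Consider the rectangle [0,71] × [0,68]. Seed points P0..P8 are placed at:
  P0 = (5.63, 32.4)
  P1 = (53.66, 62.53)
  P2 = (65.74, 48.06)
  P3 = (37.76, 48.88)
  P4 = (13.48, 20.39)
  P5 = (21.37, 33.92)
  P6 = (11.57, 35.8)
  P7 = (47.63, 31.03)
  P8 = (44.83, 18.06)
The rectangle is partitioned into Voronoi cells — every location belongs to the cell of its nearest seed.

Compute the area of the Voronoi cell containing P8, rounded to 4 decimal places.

1. box [0,71]×[0,68]: [(0, 0) (71, 0) (71, 68) (0, 68)]
2. ⊥bis P8·P0 via (25.23,25.23): [(16.0005, 0) (71, 0) (71, 68) (40.876, 68)]  |A|=2894.2018
3. ⊥bis P8·P1 via (49.245,40.295): [(31.9941, 43.7204) (16.0005, 0) (71, 0) (71, 35.9753)]  |A|=1903.925
4. ⊥bis P8·P2 via (55.285,33.06): [(43.1758, 41.5001) (31.9941, 43.7204) (16.0005, 0) (71, 0) (71, 22.1066)]  |A|=1710.9829
5. ⊥bis P8·P3 via (41.295,33.47): [(51.3782, 35.783) (27.0488, 30.202) (16.0005, 0) (71, 0) (71, 22.1066)]  |A|=1537.4784
6. ⊥bis P8·P4 via (29.155,19.225): [(51.3782, 35.783) (30.0215, 30.8839) (27.7262, 0) (71, 0) (71, 22.1066)]  |A|=1315.2873
7. ⊥bis P8·P5 via (33.1,25.99): [(51.3782, 35.783) (37.5808, 32.618) (29.2326, 20.2694) (27.7262, 0) (71, 0) (71, 22.1066)]  |A|=1275.8522
8. ⊥bis P8·P6 via (28.2,26.93): [(51.3782, 35.783) (37.5808, 32.618) (29.2326, 20.2694) (27.7262, 0) (71, 0) (71, 22.1066)]  |A|=1275.8522
9. ⊥bis P8·P7 via (46.23,24.545): [(33.9198, 27.2026) (29.2326, 20.2694) (27.7262, 0) (71, 0) (71, 19.1976)]  |A|=986.7858
10. canonical 5-gon: [(33.9198, 27.2026) (29.2326, 20.2694) (27.7262, 0) (71, 0) (71, 19.1976)]
11. shoelace: 986.7858

Area of P8's cell: 986.7858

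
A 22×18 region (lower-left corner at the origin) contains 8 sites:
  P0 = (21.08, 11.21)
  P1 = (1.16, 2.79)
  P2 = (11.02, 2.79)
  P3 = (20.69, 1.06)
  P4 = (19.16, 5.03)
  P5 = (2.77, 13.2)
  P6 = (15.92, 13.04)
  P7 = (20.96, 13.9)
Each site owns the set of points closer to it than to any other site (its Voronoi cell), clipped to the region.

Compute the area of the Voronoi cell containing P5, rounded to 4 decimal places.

1. box [0,22]×[0,18]: [(0, 0) (22, 0) (22, 18) (0, 18)]
2. ⊥bis P5·P0 via (11.925,12.205): [(0, 0) (10.5985, 0) (12.5548, 18) (0, 18)]  |A|=208.38
3. ⊥bis P5·P1 via (1.965,7.995): [(0, 8.2989) (11.3104, 6.5497) (12.5548, 18) (0, 18)]  |A|=126.7399
4. ⊥bis P5·P2 via (6.895,7.995): [(0, 8.2989) (6.09, 7.357) (11.8984, 11.9602) (12.5548, 18) (0, 18)]  |A|=112.38
5. ⊥bis P5·P3 via (11.73,7.13): [(0, 8.2989) (6.09, 7.357) (11.8984, 11.9602) (12.5548, 18) (0, 18)]  |A|=112.38
6. ⊥bis P5·P4 via (10.965,9.115): [(0, 8.2989) (6.09, 7.357) (11.8984, 11.9602) (12.5548, 18) (0, 18)]  |A|=112.38
7. ⊥bis P5·P6 via (9.345,13.12): [(0, 8.2989) (6.09, 7.357) (9.3059, 9.9056) (9.4044, 18) (0, 18)]  |A|=92.4748
8. ⊥bis P5·P7 via (11.865,13.55): [(0, 8.2989) (6.09, 7.357) (9.3059, 9.9056) (9.4044, 18) (0, 18)]  |A|=92.4748
9. canonical 5-gon: [(0, 8.2989) (6.09, 7.357) (9.3059, 9.9056) (9.4044, 18) (0, 18)]
10. shoelace: 92.4748

Area of P5's cell: 92.4748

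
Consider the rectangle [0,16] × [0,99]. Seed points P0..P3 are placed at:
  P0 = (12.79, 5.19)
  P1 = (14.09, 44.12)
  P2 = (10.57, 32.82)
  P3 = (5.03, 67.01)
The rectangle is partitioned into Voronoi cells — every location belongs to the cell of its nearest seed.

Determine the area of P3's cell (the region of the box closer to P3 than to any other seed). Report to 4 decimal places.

Area of P3's cell: 704.8393

1. box [0,16]×[0,99]: [(0, 0) (16, 0) (16, 99) (0, 99)]
2. ⊥bis P3·P0 via (8.91,36.1): [(0, 34.9816) (16, 36.99) (16, 99) (0, 99)]  |A|=1008.2277
3. ⊥bis P3·P1 via (9.56,55.565): [(0, 51.7811) (16, 58.114) (16, 99) (0, 99)]  |A|=704.8393
4. ⊥bis P3·P2 via (7.8,49.915): [(0, 51.7811) (16, 58.114) (16, 99) (0, 99)]  |A|=704.8393
5. canonical 4-gon: [(0, 51.7811) (16, 58.114) (16, 99) (0, 99)]
6. shoelace: 704.8393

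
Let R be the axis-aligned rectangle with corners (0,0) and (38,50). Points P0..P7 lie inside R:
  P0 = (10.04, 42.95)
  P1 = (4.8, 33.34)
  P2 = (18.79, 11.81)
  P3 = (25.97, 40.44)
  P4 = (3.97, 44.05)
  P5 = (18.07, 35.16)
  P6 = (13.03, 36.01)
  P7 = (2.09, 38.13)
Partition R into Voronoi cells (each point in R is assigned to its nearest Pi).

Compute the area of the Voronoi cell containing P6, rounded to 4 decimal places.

1. box [0,38]×[0,50]: [(0, 0) (38, 0) (38, 50) (0, 50)]
2. ⊥bis P6·P0 via (11.535,39.48): [(0, 34.5103) (0, 0) (38, 0) (38, 50) (35.9527, 50)]  |A|=1621.5522
3. ⊥bis P6·P1 via (8.915,34.675): [(7.8686, 37.9004) (20.1644, 0) (38, 0) (38, 50) (35.9527, 50)]  |A|=1103.6596
4. ⊥bis P6·P2 via (15.91,23.91): [(7.8686, 37.9004) (12.6585, 23.1361) (38, 29.1678) (38, 50) (35.9527, 50)]  |A|=527.7582
5. ⊥bis P6·P3 via (19.5,38.225): [(18.1018, 42.3092) (7.8686, 37.9004) (12.6585, 23.1361) (23.761, 25.7787)]  |A|=185.3443
6. ⊥bis P6·P4 via (8.5,40.03): [(18.1018, 42.3092) (7.8686, 37.9004) (12.6585, 23.1361) (23.761, 25.7787)]  |A|=185.3443
7. ⊥bis P6·P5 via (15.55,35.585): [(16.573, 41.6505) (7.8686, 37.9004) (12.6585, 23.1361) (13.4836, 23.3325)]  |A|=80.4921
8. ⊥bis P6·P7 via (7.56,37.07): [(16.573, 41.6505) (7.8686, 37.9004) (12.6585, 23.1361) (13.4836, 23.3325)]  |A|=80.4921
9. canonical 4-gon: [(16.573, 41.6505) (7.8686, 37.9004) (12.6585, 23.1361) (13.4836, 23.3325)]
10. shoelace: 80.4921

Area of P6's cell: 80.4921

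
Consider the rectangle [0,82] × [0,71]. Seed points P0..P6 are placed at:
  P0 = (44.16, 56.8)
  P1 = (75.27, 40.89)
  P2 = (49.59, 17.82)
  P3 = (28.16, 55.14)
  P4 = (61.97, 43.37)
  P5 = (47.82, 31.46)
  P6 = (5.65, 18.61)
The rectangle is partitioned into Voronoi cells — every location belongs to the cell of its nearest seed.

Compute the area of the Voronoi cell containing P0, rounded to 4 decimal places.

Area of P0's cell: 614.9657

1. box [0,82]×[0,71]: [(0, 0) (82, 0) (82, 71) (0, 71)]
2. ⊥bis P0·P1 via (59.715,48.845): [(0, 0) (34.7351, 0) (71.0453, 71) (0, 71)]  |A|=3755.2055
3. ⊥bis P0·P2 via (46.875,37.31): [(0, 30.7802) (54.3483, 38.351) (71.0453, 71) (0, 71)]  |A|=2252.7158
4. ⊥bis P0·P3 via (36.16,55.97): [(38.221, 36.1045) (54.3483, 38.351) (71.0453, 71) (34.6006, 71)]  |A|=880.391
5. ⊥bis P0·P4 via (53.065,50.085): [(38.221, 36.1045) (43.0276, 36.774) (68.8364, 71) (34.6006, 71)]  |A|=670.9512
6. ⊥bis P0·P5 via (45.99,44.13): [(37.5154, 42.906) (48.8904, 44.5489) (68.8364, 71) (34.6006, 71)]  |A|=614.9657
7. ⊥bis P0·P6 via (24.905,37.705): [(37.5154, 42.906) (48.8904, 44.5489) (68.8364, 71) (34.6006, 71)]  |A|=614.9657
8. canonical 4-gon: [(37.5154, 42.906) (48.8904, 44.5489) (68.8364, 71) (34.6006, 71)]
9. shoelace: 614.9657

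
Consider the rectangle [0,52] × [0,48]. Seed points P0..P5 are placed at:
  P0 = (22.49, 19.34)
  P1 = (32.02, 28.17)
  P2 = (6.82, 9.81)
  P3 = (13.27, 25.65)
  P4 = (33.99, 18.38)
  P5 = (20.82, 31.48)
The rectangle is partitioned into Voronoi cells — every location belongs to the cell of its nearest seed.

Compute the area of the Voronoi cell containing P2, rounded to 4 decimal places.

Area of P2's cell: 339.9866

1. box [0,52]×[0,48]: [(0, 0) (52, 0) (52, 48) (0, 48)]
2. ⊥bis P2·P0 via (14.655,14.575): [(0, 38.6719) (0, 0) (23.5191, 0)]  |A|=454.7638
3. ⊥bis P2·P1 via (19.42,18.99): [(0, 38.6719) (0, 0) (23.5191, 0)]  |A|=454.7638
4. ⊥bis P2·P3 via (10.045,17.73): [(13.6221, 16.2734) (0, 21.8203) (0, 0) (23.5191, 0)]  |A|=339.9866
5. ⊥bis P2·P4 via (20.405,14.095): [(13.6221, 16.2734) (0, 21.8203) (0, 0) (23.5191, 0)]  |A|=339.9866
6. ⊥bis P2·P5 via (13.82,20.645): [(13.6221, 16.2734) (0, 21.8203) (0, 0) (23.5191, 0)]  |A|=339.9866
7. canonical 4-gon: [(13.6221, 16.2734) (0, 21.8203) (0, 0) (23.5191, 0)]
8. shoelace: 339.9866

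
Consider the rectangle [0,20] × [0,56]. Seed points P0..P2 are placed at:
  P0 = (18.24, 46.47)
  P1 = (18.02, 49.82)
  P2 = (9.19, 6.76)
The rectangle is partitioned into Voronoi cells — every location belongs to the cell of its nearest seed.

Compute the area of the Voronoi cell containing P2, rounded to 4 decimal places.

1. box [0,20]×[0,56]: [(0, 0) (20, 0) (20, 56) (0, 56)]
2. ⊥bis P2·P0 via (13.715,26.615): [(0, 29.7407) (0, 0) (20, 0) (20, 25.1826)]  |A|=549.2331
3. ⊥bis P2·P1 via (13.605,28.29): [(0, 29.7407) (0, 0) (20, 0) (20, 25.1826)]  |A|=549.2331
4. canonical 4-gon: [(0, 29.7407) (0, 0) (20, 0) (20, 25.1826)]
5. shoelace: 549.2331

Area of P2's cell: 549.2331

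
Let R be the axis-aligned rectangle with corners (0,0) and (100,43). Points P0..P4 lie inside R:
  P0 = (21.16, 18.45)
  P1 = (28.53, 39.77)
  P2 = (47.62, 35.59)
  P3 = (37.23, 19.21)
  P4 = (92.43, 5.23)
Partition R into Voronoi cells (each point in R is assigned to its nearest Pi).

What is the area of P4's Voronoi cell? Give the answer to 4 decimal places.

Area of P4's cell: 1221.0189

1. box [0,100]×[0,43]: [(0, 0) (100, 0) (100, 43) (0, 43)]
2. ⊥bis P4·P0 via (56.795,11.84): [(54.5988, 0) (100, 0) (100, 43) (62.5749, 43)]  |A|=1780.7654
3. ⊥bis P4·P1 via (60.48,22.5): [(57.8802, 17.6902) (54.5988, 0) (100, 0) (100, 43) (71.5609, 43)]  |A|=1667.0489
4. ⊥bis P4·P2 via (70.025,20.41): [(56.1967, 0) (100, 0) (100, 43) (85.3303, 43)]  |A|=1257.1693
5. ⊥bis P4·P3 via (64.83,12.22): [(65.0413, 13.0543) (61.7352, 0) (100, 0) (100, 43) (85.3303, 43)]  |A|=1221.0189
6. canonical 5-gon: [(65.0413, 13.0543) (61.7352, 0) (100, 0) (100, 43) (85.3303, 43)]
7. shoelace: 1221.0189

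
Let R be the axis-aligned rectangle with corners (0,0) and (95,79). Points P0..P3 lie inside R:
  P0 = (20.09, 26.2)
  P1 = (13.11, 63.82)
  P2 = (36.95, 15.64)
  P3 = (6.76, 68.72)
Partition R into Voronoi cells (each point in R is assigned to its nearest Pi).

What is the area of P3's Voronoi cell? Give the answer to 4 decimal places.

Area of P3's cell: 252.9532

1. box [0,95]×[0,79]: [(0, 0) (95, 0) (95, 79) (0, 79)]
2. ⊥bis P3·P0 via (13.425,47.46): [(0, 43.2513) (95, 73.0337) (95, 79) (0, 79)]  |A|=1981.4628
3. ⊥bis P3·P1 via (9.935,66.27): [(0, 53.3951) (19.7581, 79) (0, 79)]  |A|=252.9532
4. ⊥bis P3·P2 via (21.855,42.18): [(0, 53.3951) (19.7581, 79) (0, 79)]  |A|=252.9532
5. canonical 3-gon: [(0, 53.3951) (19.7581, 79) (0, 79)]
6. shoelace: 252.9532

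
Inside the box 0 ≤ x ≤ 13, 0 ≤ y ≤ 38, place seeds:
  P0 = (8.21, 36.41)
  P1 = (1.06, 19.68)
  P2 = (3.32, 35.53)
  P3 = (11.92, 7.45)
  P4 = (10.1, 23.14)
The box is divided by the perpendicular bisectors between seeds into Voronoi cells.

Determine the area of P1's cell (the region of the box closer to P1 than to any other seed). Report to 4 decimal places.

Area of P1's cell: 100.2900

1. box [0,13]×[0,38]: [(0, 0) (13, 0) (13, 38) (0, 38)]
2. ⊥bis P1·P0 via (4.635,28.045): [(0, 30.0259) (0, 0) (13, 0) (13, 24.47)]  |A|=354.2233
3. ⊥bis P1·P2 via (2.19,27.605): [(7.4042, 26.8615) (0, 27.9173) (0, 0) (13, 0) (13, 24.47)]  |A|=346.417
4. ⊥bis P1·P3 via (6.49,13.565): [(7.4042, 26.8615) (0, 27.9173) (0, 7.802) (13, 19.3458) (13, 24.47)]  |A|=169.9566
5. ⊥bis P1·P4 via (5.58,21.41): [(3.2677, 27.4513) (0, 27.9173) (0, 7.802) (8.0518, 14.9519)]  |A|=100.29
6. canonical 4-gon: [(3.2677, 27.4513) (0, 27.9173) (0, 7.802) (8.0518, 14.9519)]
7. shoelace: 100.29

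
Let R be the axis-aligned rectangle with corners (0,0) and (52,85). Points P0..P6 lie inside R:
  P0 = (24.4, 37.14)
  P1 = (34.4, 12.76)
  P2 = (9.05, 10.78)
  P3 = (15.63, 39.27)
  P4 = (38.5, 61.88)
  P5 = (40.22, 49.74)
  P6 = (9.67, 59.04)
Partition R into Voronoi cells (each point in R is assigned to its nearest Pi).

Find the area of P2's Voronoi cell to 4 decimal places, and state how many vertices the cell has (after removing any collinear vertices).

Area of P2's cell: 548.3123 (5 vertices)

1. box [0,52]×[0,85]: [(0, 0) (52, 0) (52, 85) (0, 85)]
2. ⊥bis P2·P0 via (16.725,23.96): [(0, 33.6993) (0, 0) (52, 0) (52, 3.4186)]  |A|=965.0662
3. ⊥bis P2·P1 via (21.725,11.77): [(20.9658, 21.4905) (0, 33.6993) (0, 0) (22.6443, 0)]  |A|=596.585
4. ⊥bis P2·P3 via (12.34,25.025): [(20.9658, 21.4905) (16.5763, 24.0466) (0, 27.875) (0, 0) (22.6443, 0)]  |A|=548.3123
5. ⊥bis P2·P4 via (23.775,36.33): [(20.9658, 21.4905) (16.5763, 24.0466) (0, 27.875) (0, 0) (22.6443, 0)]  |A|=548.3123
6. ⊥bis P2·P5 via (24.635,30.26): [(20.9658, 21.4905) (16.5763, 24.0466) (0, 27.875) (0, 0) (22.6443, 0)]  |A|=548.3123
7. ⊥bis P2·P6 via (9.36,34.91): [(20.9658, 21.4905) (16.5763, 24.0466) (0, 27.875) (0, 0) (22.6443, 0)]  |A|=548.3123
8. canonical 5-gon: [(20.9658, 21.4905) (16.5763, 24.0466) (0, 27.875) (0, 0) (22.6443, 0)]
9. shoelace: 548.3123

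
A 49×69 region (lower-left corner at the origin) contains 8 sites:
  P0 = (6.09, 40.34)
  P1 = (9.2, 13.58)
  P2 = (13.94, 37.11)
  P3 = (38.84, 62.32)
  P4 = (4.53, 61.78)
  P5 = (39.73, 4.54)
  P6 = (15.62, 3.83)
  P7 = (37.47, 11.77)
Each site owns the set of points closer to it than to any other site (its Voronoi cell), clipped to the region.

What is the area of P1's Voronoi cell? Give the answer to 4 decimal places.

Area of P1's cell: 398.1998

1. box [0,49]×[0,69]: [(0, 0) (49, 0) (49, 69) (0, 69)]
2. ⊥bis P1·P0 via (7.645,26.96): [(0, 26.0715) (0, 0) (49, 0) (49, 31.7662)]  |A|=1417.0241
3. ⊥bis P1·P2 via (11.57,25.345): [(5.05, 26.6584) (0, 26.0715) (0, 0) (49, 0) (49, 17.8049)]  |A|=1110.2249
4. ⊥bis P1·P3 via (24.02,37.95): [(5.05, 26.6584) (0, 26.0715) (0, 0) (49, 0) (49, 17.8049)]  |A|=1110.2249
5. ⊥bis P1·P4 via (6.865,37.68): [(5.05, 26.6584) (0, 26.0715) (0, 0) (49, 0) (49, 17.8049)]  |A|=1110.2249
6. ⊥bis P1·P5 via (24.465,9.06): [(28.2897, 21.9769) (5.05, 26.6584) (0, 26.0715) (0, 0) (21.7823, 0)]  |A|=626.7724
7. ⊥bis P1·P6 via (12.41,8.705): [(27.2541, 18.4792) (28.2897, 21.9769) (5.05, 26.6584) (0, 26.0715) (0, 0.5335)]  |A|=418.2421
8. ⊥bis P1·P7 via (23.335,12.675): [(23.5505, 16.0406) (23.9861, 22.8438) (5.05, 26.6584) (0, 26.0715) (0, 0.5335)]  |A|=398.1998
9. canonical 5-gon: [(23.5505, 16.0406) (23.9861, 22.8438) (5.05, 26.6584) (0, 26.0715) (0, 0.5335)]
10. shoelace: 398.1998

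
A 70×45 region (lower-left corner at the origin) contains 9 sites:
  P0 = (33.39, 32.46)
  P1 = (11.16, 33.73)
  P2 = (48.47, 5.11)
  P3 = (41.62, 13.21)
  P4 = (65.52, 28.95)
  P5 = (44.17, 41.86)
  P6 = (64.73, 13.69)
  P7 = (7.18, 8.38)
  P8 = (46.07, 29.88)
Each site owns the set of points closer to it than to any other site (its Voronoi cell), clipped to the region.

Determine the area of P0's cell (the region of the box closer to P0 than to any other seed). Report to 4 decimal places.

1. box [0,70]×[0,45]: [(0, 0) (70, 0) (70, 45) (0, 45)]
2. ⊥bis P0·P1 via (22.275,33.095): [(20.3843, 0) (70, 0) (70, 45) (22.9551, 45)]  |A|=2174.8632
3. ⊥bis P0·P2 via (40.93,18.785): [(20.8241, 7.6992) (70, 34.8134) (70, 45) (22.9551, 45)]  |A|=1127.8738
4. ⊥bis P0·P3 via (37.505,22.835): [(21.2929, 15.9038) (70, 36.7277) (70, 45) (22.9551, 45)]  |A|=885.8746
5. ⊥bis P0·P4 via (49.455,30.705): [(21.2929, 15.9038) (49.1386, 27.8087) (51.0166, 45) (22.9551, 45)]  |A|=636.4144
6. ⊥bis P0·P5 via (38.78,37.16): [(21.2929, 15.9038) (47.5328, 27.1222) (31.9436, 45) (22.9551, 45)]  |A|=452.7647
7. ⊥bis P0·P6 via (49.06,23.075): [(21.2929, 15.9038) (47.5328, 27.1222) (31.9436, 45) (22.9551, 45)]  |A|=452.7647
8. ⊥bis P0·P7 via (20.285,20.42): [(21.4768, 19.1228) (23.5483, 16.8681) (47.5328, 27.1222) (31.9436, 45) (22.9551, 45)]  |A|=449.2232
9. ⊥bis P0·P8 via (39.73,31.17): [(21.4768, 19.1228) (23.5483, 16.8681) (38.0845, 23.0827) (40.5385, 35.1434) (31.9436, 45) (22.9551, 45)]  |A|=397.2033
10. canonical 6-gon: [(21.4768, 19.1228) (23.5483, 16.8681) (38.0845, 23.0827) (40.5385, 35.1434) (31.9436, 45) (22.9551, 45)]
11. shoelace: 397.2033

Area of P0's cell: 397.2033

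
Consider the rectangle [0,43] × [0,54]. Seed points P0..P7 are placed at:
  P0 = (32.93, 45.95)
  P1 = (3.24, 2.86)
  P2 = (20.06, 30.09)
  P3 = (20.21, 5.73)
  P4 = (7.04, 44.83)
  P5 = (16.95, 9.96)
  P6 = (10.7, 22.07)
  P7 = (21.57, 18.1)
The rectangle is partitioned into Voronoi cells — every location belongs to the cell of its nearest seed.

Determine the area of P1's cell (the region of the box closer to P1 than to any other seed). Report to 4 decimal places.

1. box [0,43]×[0,54]: [(0, 0) (43, 0) (43, 54) (0, 54)]
2. ⊥bis P1·P0 via (18.085,24.405): [(0, 36.866) (0, 0) (43, 0) (43, 7.238)]  |A|=948.2354
3. ⊥bis P1·P2 via (11.65,16.475): [(0, 23.6712) (0, 0) (38.3215, 0)]  |A|=453.558
4. ⊥bis P1·P3 via (11.725,4.295): [(9.4335, 17.8441) (0, 23.6712) (0, 0) (12.4514, 0)]  |A|=222.7436
5. ⊥bis P1·P4 via (5.14,23.845): [(9.4335, 17.8441) (0, 23.6712) (0, 0) (12.4514, 0)]  |A|=222.7436
6. ⊥bis P1·P5 via (10.095,6.41): [(11.9843, 2.7618) (1.6996, 22.6214) (0, 23.6712) (0, 0) (12.4514, 0)]  |A|=170.5137
7. ⊥bis P1·P6 via (6.97,12.465): [(11.9843, 2.7618) (6.9566, 12.4702) (0, 15.1717) (0, 0) (12.4514, 0)]  |A|=135.0829
8. ⊥bis P1·P7 via (12.405,10.48): [(11.9843, 2.7618) (6.9566, 12.4702) (0, 15.1717) (0, 0) (12.4514, 0)]  |A|=135.0829
9. canonical 5-gon: [(11.9843, 2.7618) (6.9566, 12.4702) (0, 15.1717) (0, 0) (12.4514, 0)]
10. shoelace: 135.0829

Area of P1's cell: 135.0829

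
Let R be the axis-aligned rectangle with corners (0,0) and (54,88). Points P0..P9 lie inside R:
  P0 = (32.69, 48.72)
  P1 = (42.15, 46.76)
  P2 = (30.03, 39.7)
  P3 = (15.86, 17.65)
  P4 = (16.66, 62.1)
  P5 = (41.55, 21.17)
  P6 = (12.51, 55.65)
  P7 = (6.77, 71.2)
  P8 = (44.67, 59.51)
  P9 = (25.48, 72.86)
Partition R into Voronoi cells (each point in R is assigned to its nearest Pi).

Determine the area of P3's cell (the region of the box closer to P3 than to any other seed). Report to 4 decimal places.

1. box [0,54]×[0,88]: [(0, 0) (54, 0) (54, 88) (0, 88)]
2. ⊥bis P3·P0 via (24.275,33.185): [(0, 46.3343) (0, 0) (54, 0) (54, 17.0836)]  |A|=1712.2818
3. ⊥bis P3·P1 via (29.005,32.205): [(33.3823, 28.2518) (0, 46.3343) (0, 0) (54, 0) (54, 9.6314)]  |A|=1635.4581
4. ⊥bis P3·P2 via (22.945,28.675): [(0, 43.4202) (0, 0) (54, 0) (54, 8.7181)]  |A|=1407.7332
5. ⊥bis P3·P4 via (16.26,39.875): [(5.2071, 40.0739) (0, 40.1676) (0, 0) (54, 0) (54, 8.7181)]  |A|=1399.2652
6. ⊥bis P3·P5 via (28.705,19.41): [(27.8691, 25.5106) (5.2071, 40.0739) (0, 40.1676) (0, 0) (31.3645, 0)]  |A|=996.6366
7. ⊥bis P3·P6 via (14.185,36.65): [(27.8691, 25.5106) (10.9754, 36.367) (0, 35.3995) (0, 0) (31.3645, 0)]  |A|=961.0897
8. ⊥bis P3·P7 via (11.315,44.425): [(27.8691, 25.5106) (10.9754, 36.367) (0, 35.3995) (0, 0) (31.3645, 0)]  |A|=961.0897
9. ⊥bis P3·P8 via (30.265,38.58): [(27.8691, 25.5106) (10.9754, 36.367) (0, 35.3995) (0, 0) (31.3645, 0)]  |A|=961.0897
10. ⊥bis P3·P9 via (20.67,45.255): [(27.8691, 25.5106) (10.9754, 36.367) (0, 35.3995) (0, 0) (31.3645, 0)]  |A|=961.0897
11. canonical 5-gon: [(27.8691, 25.5106) (10.9754, 36.367) (0, 35.3995) (0, 0) (31.3645, 0)]
12. shoelace: 961.0897

Area of P3's cell: 961.0897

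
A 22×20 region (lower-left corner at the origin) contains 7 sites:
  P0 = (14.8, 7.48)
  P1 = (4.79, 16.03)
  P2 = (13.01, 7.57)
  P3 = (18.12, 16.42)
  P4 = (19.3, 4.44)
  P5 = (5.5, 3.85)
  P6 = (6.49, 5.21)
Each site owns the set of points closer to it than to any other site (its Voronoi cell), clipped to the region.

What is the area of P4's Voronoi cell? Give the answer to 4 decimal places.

1. box [0,22]×[0,20]: [(0, 0) (22, 0) (22, 20) (0, 20)]
2. ⊥bis P4·P0 via (17.05,5.96): [(13.0237, 0) (22, 0) (22, 13.2873)]  |A|=59.6355
3. ⊥bis P4·P1 via (12.045,10.235): [(13.0237, 0) (22, 0) (22, 13.2873)]  |A|=59.6355
4. ⊥bis P4·P2 via (16.155,6.005): [(13.5671, 0.8044) (13.1668, 0) (22, 0) (22, 13.2873)]  |A|=59.5779
5. ⊥bis P4·P3 via (18.71,10.43): [(20.1667, 10.5735) (13.5671, 0.8044) (13.1668, 0) (22, 0) (22, 10.7541)]  |A|=57.2558
6. ⊥bis P4·P5 via (12.4,4.145): [(20.1667, 10.5735) (13.5671, 0.8044) (13.1668, 0) (22, 0) (22, 10.7541)]  |A|=57.2558
7. ⊥bis P4·P6 via (12.895,4.825): [(20.1667, 10.5735) (13.5671, 0.8044) (13.1668, 0) (22, 0) (22, 10.7541)]  |A|=57.2558
8. canonical 5-gon: [(20.1667, 10.5735) (13.5671, 0.8044) (13.1668, 0) (22, 0) (22, 10.7541)]
9. shoelace: 57.2558

Area of P4's cell: 57.2558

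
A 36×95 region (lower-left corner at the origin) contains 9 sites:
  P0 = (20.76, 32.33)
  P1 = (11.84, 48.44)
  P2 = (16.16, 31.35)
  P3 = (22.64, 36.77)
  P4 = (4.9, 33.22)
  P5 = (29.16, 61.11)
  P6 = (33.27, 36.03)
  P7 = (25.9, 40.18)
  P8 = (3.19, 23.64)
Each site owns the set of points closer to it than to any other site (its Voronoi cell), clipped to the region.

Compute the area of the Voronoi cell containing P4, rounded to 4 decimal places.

1. box [0,36]×[0,95]: [(0, 0) (36, 0) (36, 95) (0, 95)]
2. ⊥bis P4·P0 via (12.83,32.775): [(0, 0) (10.9908, 0) (16.3218, 95) (0, 95)]  |A|=1297.3493
3. ⊥bis P4·P1 via (8.37,40.83): [(0, 44.6465) (0, 0) (10.9908, 0) (13.1595, 38.6461)]  |A|=506.138
4. ⊥bis P4·P2 via (10.53,32.285): [(11.6972, 39.3129) (0, 44.6465) (0, 0) (5.1683, 0)]  |A|=362.7088
5. ⊥bis P4·P3 via (13.77,34.995): [(11.6972, 39.3129) (0, 44.6465) (0, 0) (5.1683, 0)]  |A|=362.7088
6. ⊥bis P4·P5 via (17.03,47.165): [(11.6972, 39.3129) (0, 44.6465) (0, 0) (5.1683, 0)]  |A|=362.7088
7. ⊥bis P4·P6 via (19.085,34.625): [(11.6972, 39.3129) (0, 44.6465) (0, 0) (5.1683, 0)]  |A|=362.7088
8. ⊥bis P4·P7 via (15.4,36.7): [(11.6972, 39.3129) (0, 44.6465) (0, 0) (5.1683, 0)]  |A|=362.7088
9. ⊥bis P4·P8 via (4.045,28.43): [(9.7215, 27.4168) (11.6972, 39.3129) (0, 44.6465) (0, 29.152)]  |A|=150.1592
10. canonical 4-gon: [(9.7215, 27.4168) (11.6972, 39.3129) (0, 44.6465) (0, 29.152)]
11. shoelace: 150.1592

Area of P4's cell: 150.1592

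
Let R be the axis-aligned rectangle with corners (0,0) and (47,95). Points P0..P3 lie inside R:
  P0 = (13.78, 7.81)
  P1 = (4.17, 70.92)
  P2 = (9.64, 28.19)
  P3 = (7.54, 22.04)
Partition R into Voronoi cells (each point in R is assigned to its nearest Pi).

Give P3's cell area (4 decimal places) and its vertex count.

Area of P3's cell: 203.0567 (3 vertices)

1. box [0,47]×[0,95]: [(0, 0) (47, 0) (47, 95) (0, 95)]
2. ⊥bis P3·P0 via (10.66,14.925): [(0, 10.2505) (47, 30.8605) (47, 95) (0, 95)]  |A|=3498.8929
3. ⊥bis P3·P1 via (5.855,46.48): [(0, 46.0763) (0, 10.2505) (47, 30.8605) (47, 49.3167)]  |A|=1275.6295
4. ⊥bis P3·P2 via (8.59,25.115): [(0, 28.0482) (0, 10.2505) (22.8183, 20.2565)]  |A|=203.0567
5. canonical 3-gon: [(0, 28.0482) (0, 10.2505) (22.8183, 20.2565)]
6. shoelace: 203.0567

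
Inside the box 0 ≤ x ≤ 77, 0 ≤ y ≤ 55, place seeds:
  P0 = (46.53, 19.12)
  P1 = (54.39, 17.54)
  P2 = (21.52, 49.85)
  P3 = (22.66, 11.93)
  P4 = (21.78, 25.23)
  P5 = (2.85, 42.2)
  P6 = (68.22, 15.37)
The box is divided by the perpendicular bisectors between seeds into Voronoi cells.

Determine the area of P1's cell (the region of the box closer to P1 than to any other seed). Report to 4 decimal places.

Area of P1's cell: 589.6815

1. box [0,77]×[0,55]: [(0, 0) (77, 0) (77, 55) (0, 55)]
2. ⊥bis P1·P0 via (50.46,18.33): [(46.7753, 0) (77, 0) (77, 55) (57.8313, 55)]  |A|=1358.3167
3. ⊥bis P1·P2 via (37.955,33.695): [(57.5574, 53.6371) (46.7753, 0) (77, 0) (77, 55) (58.897, 55)]  |A|=1357.5904
4. ⊥bis P1·P3 via (38.525,14.735): [(57.5574, 53.6371) (46.7753, 0) (77, 0) (77, 55) (58.897, 55)]  |A|=1357.5904
5. ⊥bis P1·P4 via (38.085,21.385): [(57.5574, 53.6371) (46.7753, 0) (77, 0) (77, 55) (58.897, 55)]  |A|=1357.5904
6. ⊥bis P1·P5 via (28.62,29.87): [(57.5574, 53.6371) (46.7753, 0) (77, 0) (77, 55) (58.897, 55)]  |A|=1357.5904
7. ⊥bis P1·P6 via (61.305,16.455): [(57.5574, 53.6371) (46.7753, 0) (58.7231, 0) (67.3529, 55) (58.897, 55)]  |A|=589.6815
8. canonical 5-gon: [(57.5574, 53.6371) (46.7753, 0) (58.7231, 0) (67.3529, 55) (58.897, 55)]
9. shoelace: 589.6815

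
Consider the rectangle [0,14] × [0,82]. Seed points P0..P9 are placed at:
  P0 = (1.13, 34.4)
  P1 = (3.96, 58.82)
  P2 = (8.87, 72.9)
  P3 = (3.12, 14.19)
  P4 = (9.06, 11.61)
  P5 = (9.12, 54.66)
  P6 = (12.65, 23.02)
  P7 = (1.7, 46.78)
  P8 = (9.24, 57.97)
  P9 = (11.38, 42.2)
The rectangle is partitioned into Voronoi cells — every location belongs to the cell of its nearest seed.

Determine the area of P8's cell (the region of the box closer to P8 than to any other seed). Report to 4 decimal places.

Area of P8's cell: 64.3962

1. box [0,14]×[0,82]: [(0, 0) (14, 0) (14, 82) (0, 82)]
2. ⊥bis P8·P0 via (5.185,46.185): [(0, 47.9691) (14, 43.1519) (14, 82) (0, 82)]  |A|=510.1531
3. ⊥bis P8·P1 via (6.6,58.395): [(4.6633, 46.3645) (14, 43.1519) (14, 82) (10.4, 82)]  |A|=245.5
4. ⊥bis P8·P2 via (9.055,65.435): [(7.728, 65.4021) (4.6633, 46.3645) (14, 43.1519) (14, 65.5575)]  |A|=164.0609
5. ⊥bis P8·P3 via (6.18,36.08): [(7.728, 65.4021) (4.6633, 46.3645) (14, 43.1519) (14, 65.5575)]  |A|=164.0609
6. ⊥bis P8·P4 via (9.15,34.79): [(7.728, 65.4021) (4.6633, 46.3645) (14, 43.1519) (14, 65.5575)]  |A|=164.0609
7. ⊥bis P8·P5 via (9.18,56.315): [(7.728, 65.4021) (6.2821, 56.4201) (14, 56.1403) (14, 65.5575)]  |A|=64.3962
8. ⊥bis P8·P6 via (10.945,40.495): [(7.728, 65.4021) (6.2821, 56.4201) (14, 56.1403) (14, 65.5575)]  |A|=64.3962
9. ⊥bis P8·P7 via (5.47,52.375): [(7.728, 65.4021) (6.2821, 56.4201) (14, 56.1403) (14, 65.5575)]  |A|=64.3962
10. ⊥bis P8·P9 via (10.31,50.085): [(7.728, 65.4021) (6.2821, 56.4201) (14, 56.1403) (14, 65.5575)]  |A|=64.3962
11. canonical 4-gon: [(7.728, 65.4021) (6.2821, 56.4201) (14, 56.1403) (14, 65.5575)]
12. shoelace: 64.3962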